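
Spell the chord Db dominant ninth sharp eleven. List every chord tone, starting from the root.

D-flat, F, A-flat, C-flat, E-flat, G

Root D-flat, quality dominant ninth sharp eleven:
D-flat — root
F — major 3rd
A-flat — perfect 5th
C-flat — minor 7th
E-flat — major 9th
G — augmented 11th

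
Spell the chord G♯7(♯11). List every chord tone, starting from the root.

G♯, B♯, D♯, F♯, C𝄪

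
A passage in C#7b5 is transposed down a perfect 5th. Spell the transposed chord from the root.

F#  A#  C  E

C# down a perfect 5th → F#. New chord: F# dominant seventh flat five.
root → F#
3rd (major 3rd) → A#
5th (diminished 5th) → C
7th (minor 7th) → E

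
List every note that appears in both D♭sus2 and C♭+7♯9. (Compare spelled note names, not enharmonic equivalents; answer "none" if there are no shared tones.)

D♭sus2 = D♭, E♭, A♭.
C♭+7♯9 = C♭, E♭, G, B𝄫, D.
Shared: E♭.

E♭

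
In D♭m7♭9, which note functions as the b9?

E𝄫

Root of D♭m7♭9 = D♭. The 9th is a minor 9th: D♭ up a minor 9th → E𝄫.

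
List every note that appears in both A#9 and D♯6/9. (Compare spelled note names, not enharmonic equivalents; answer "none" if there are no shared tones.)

A#9 = A#, C##, E#, G#, B#.
D♯6/9 = D#, F##, A#, B#, E#.
Shared: A#, E#, B#.

A# – E# – B#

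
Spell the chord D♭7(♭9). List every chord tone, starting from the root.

Root Db, quality dominant seventh flat nine:
root → Db
3rd (major 3rd) → F
5th (perfect 5th) → Ab
7th (minor 7th) → Cb
9th (minor 9th) → Ebb

Db F Ab Cb Ebb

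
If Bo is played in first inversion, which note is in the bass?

D

Bo in root position is B–D–F.
First inversion places the third in the bass, which is D.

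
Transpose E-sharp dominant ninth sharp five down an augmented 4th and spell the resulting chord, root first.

B, D-sharp, F-double-sharp, A, C-sharp

E-sharp down an augmented 4th → B. New chord: B dominant ninth sharp five.
- root: B
- major 3rd: D-sharp
- augmented 5th: F-double-sharp
- minor 7th: A
- major 9th: C-sharp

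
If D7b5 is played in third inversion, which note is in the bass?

C

D7b5 = D–F#–Ab–C. Third inversion → seventh in the bass = C.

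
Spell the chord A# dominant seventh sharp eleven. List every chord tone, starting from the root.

Root A-sharp, quality dominant seventh sharp eleven:
Root: A-sharp
Major 3rd (3rd): C-double-sharp
Perfect 5th (5th): E-sharp
Minor 7th (7th): G-sharp
Augmented 11th (11th): D-double-sharp

A-sharp  C-double-sharp  E-sharp  G-sharp  D-double-sharp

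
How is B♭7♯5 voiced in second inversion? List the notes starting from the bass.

F#, Ab, Bb, D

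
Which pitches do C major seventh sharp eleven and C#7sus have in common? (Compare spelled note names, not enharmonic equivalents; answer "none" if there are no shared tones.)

C major seventh sharp eleven: C E G B F#
C#7sus: C# F# G# B
Common to both → B, F#.

B F#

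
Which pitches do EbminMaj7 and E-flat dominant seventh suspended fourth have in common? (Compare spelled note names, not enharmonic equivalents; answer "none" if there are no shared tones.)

EbminMaj7 = Eb, Gb, Bb, D.
E-flat dominant seventh suspended fourth = Eb, Ab, Bb, Db.
Shared: Eb, Bb.

Eb  Bb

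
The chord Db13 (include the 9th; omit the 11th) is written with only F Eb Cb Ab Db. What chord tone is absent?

The full Db13 chord is Db, F, Ab, Cb, Eb, Bb.
Comparing with the voicing, the major 13th (13th) — Bb — is absent.

Bb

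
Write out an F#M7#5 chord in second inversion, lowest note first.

C𝄪, E♯, F♯, A♯

F#M7#5 = F♯–A♯–C𝄪–E♯; second inversion → fifth (C𝄪) lowest.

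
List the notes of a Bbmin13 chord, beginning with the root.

Root Bb, quality minor thirteenth:
- root: Bb
- minor 3rd: Db
- perfect 5th: F
- minor 7th: Ab
- major 9th: C
- perfect 11th: Eb
- major 13th: G

Bb, Db, F, Ab, C, Eb, G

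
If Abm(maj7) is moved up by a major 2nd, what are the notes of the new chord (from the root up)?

Bb, Db, F, A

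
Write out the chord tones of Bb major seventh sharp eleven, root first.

B♭ – D – F – A – E

Bb major seventh sharp eleven is a major seventh sharp eleven built on B♭.
root → B♭
3rd (major 3rd) → D
5th (perfect 5th) → F
7th (major 7th) → A
11th (augmented 11th) → E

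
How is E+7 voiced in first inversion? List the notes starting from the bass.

In root position, E+7 is E–G#–B#–D.
First inversion puts the third (G#) in the bass.

G# – B# – D – E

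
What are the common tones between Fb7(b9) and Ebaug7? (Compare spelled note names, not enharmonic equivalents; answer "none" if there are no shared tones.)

Fb7(b9) = Fb, Ab, Cb, Ebb, Gbb.
Ebaug7 = Eb, G, B, Db.
Shared: none.

none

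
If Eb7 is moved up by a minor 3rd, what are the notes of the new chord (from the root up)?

Gb, Bb, Db, Fb

Eb up a minor 3rd → Gb. New chord: Gb dominant seventh.
Root: Gb
Major 3rd (3rd): Bb
Perfect 5th (5th): Db
Minor 7th (7th): Fb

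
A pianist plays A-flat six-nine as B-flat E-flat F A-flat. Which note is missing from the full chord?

C

The full A-flat six-nine chord is A-flat, C, E-flat, F, B-flat.
Comparing with the voicing, the major 3rd (3rd) — C — is absent.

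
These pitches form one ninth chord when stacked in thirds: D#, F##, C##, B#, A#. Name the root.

B#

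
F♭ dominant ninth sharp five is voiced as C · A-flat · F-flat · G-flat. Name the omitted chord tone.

The full F♭ dominant ninth sharp five chord is F-flat, A-flat, C, E-double-flat, G-flat.
Comparing with the voicing, the minor 7th (7th) — E-double-flat — is absent.

E-double-flat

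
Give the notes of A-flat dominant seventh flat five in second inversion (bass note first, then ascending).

A-flat dominant seventh flat five = A-flat–C–E-double-flat–G-flat; second inversion → fifth (E-double-flat) lowest.

E-double-flat, G-flat, A-flat, C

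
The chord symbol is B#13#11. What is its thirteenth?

G𝄪

Root of B#13#11 = B♯. The 13th is a major 13th: B♯ up a major 13th → G𝄪.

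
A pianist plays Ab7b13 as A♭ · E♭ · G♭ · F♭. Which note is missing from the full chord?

C

The full Ab7b13 chord is A♭, C, E♭, G♭, F♭.
Comparing with the voicing, the major 3rd (3rd) — C — is absent.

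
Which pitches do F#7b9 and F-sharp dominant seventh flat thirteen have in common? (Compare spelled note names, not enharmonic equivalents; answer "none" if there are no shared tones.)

F♯, A♯, C♯, E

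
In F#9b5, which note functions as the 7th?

E

Root of F#9b5 = F#. The 7th is a minor 7th: F# up a minor 7th → E.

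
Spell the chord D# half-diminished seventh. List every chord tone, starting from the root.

D# half-diminished seventh: half-diminished seventh on D#.
D# — root
F# — minor 3rd
A — diminished 5th
C# — minor 7th

D#  F#  A  C#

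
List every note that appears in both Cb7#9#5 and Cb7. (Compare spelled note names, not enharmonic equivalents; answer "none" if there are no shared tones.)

Cb7#9#5: Cb Eb G Bbb D
Cb7: Cb Eb Gb Bbb
Common to both → Cb, Eb, Bbb.

Cb, Eb, Bbb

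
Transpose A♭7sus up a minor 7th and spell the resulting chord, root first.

Gb, Cb, Db, Fb

Transposed root: Ab → Gb (minor 7th up). So we spell Gb dominant seventh suspended fourth:
Gb — root
Cb — perfect 4th
Db — perfect 5th
Fb — minor 7th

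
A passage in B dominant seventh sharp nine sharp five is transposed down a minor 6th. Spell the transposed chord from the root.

D# F## A## C# E##

Transposed root: B → D# (minor 6th down). So we spell D# dominant seventh sharp nine sharp five:
Root: D#
Major 3rd (3rd): F##
Augmented 5th (5th): A##
Minor 7th (7th): C#
Augmented 9th (9th): E##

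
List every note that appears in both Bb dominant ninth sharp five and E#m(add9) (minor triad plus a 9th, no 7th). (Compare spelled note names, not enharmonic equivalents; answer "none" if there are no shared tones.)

Bb dominant ninth sharp five: Bb D F# Ab C
E#m(add9): E# G# B# F##
Common to both → none.

none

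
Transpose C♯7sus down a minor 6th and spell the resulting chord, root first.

A minor 6th down from C# is E#, so the new chord is E# dominant seventh suspended fourth.
E# — root
A# — perfect 4th
B# — perfect 5th
D# — minor 7th

E#, A#, B#, D#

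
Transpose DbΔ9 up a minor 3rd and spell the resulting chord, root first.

Fb  Ab  Cb  Eb  Gb

Db up a minor 3rd → Fb. New chord: Fb major ninth.
Root: Fb
Major 3rd (3rd): Ab
Perfect 5th (5th): Cb
Major 7th (7th): Eb
Major 9th (9th): Gb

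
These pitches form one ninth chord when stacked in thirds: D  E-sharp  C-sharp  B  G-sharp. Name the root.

Stacking in thirds gives C-sharp – E-sharp – G-sharp – B – D, so C-sharp is the root — C-sharp dominant seventh flat nine.

C-sharp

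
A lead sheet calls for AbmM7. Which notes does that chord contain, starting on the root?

Ab  Cb  Eb  G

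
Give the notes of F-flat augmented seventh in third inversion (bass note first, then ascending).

E-double-flat  F-flat  A-flat  C

F-flat augmented seventh = F-flat–A-flat–C–E-double-flat; third inversion → seventh (E-double-flat) lowest.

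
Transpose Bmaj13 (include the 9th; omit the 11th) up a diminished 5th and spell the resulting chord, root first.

F, A, C, E, G, D

A diminished 5th up from B is F, so the new chord is F major thirteenth.
Root: F
Major 3rd (3rd): A
Perfect 5th (5th): C
Major 7th (7th): E
Major 9th (9th): G
Major 13th (13th): D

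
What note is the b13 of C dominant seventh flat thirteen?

A-flat

Root of C dominant seventh flat thirteen = C. The 13th is a minor 13th: C up a minor 13th → A-flat.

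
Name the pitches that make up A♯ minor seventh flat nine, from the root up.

A# C# E# G# B

Root A#, quality minor seventh flat nine:
Root: A#
Minor 3rd (3rd): C#
Perfect 5th (5th): E#
Minor 7th (7th): G#
Minor 9th (9th): B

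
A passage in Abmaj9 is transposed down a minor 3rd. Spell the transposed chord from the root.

F A C E G

Transposed root: Ab → F (minor 3rd down). So we spell F major ninth:
- root: F
- major 3rd: A
- perfect 5th: C
- major 7th: E
- major 9th: G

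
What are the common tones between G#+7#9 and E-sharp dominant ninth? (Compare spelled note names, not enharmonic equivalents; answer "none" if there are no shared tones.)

G#+7#9 = G♯, B♯, D𝄪, F♯, A𝄪.
E-sharp dominant ninth = E♯, G𝄪, B♯, D♯, F𝄪.
Shared: B♯.

B♯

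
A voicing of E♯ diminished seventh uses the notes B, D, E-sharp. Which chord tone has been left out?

The full E♯ diminished seventh chord is E-sharp, G-sharp, B, D.
Comparing with the voicing, the minor 3rd (3rd) — G-sharp — is absent.

G-sharp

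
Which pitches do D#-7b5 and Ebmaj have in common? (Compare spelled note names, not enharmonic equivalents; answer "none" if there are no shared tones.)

none

D#-7b5 = D#, F#, A, C#.
Ebmaj = Eb, G, Bb.
Shared: none.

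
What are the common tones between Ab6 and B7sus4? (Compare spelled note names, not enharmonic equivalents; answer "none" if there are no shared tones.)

none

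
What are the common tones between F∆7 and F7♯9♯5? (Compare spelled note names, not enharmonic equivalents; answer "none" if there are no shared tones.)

F∆7 = F, A, C, E.
F7♯9♯5 = F, A, C#, Eb, G#.
Shared: F, A.

F, A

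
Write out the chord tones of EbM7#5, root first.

E♭ – G – B – D

EbM7#5: augmented major seventh on E♭.
Root: E♭
Major 3rd (3rd): G
Augmented 5th (5th): B
Major 7th (7th): D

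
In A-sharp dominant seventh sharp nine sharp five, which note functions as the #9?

B##

A-sharp dominant seventh sharp nine sharp five is built on A#; its 9th is an augmented 9th above the root.
A second above A uses the letter B, and the augmented 9th above A# is B##.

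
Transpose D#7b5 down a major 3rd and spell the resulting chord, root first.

B, D♯, F, A

D♯ down a major 3rd → B. New chord: B dominant seventh flat five.
root → B
3rd (major 3rd) → D♯
5th (diminished 5th) → F
7th (minor 7th) → A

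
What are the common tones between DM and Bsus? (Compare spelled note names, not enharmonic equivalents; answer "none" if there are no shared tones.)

DM = D, F♯, A.
Bsus = B, E, F♯.
Shared: F♯.

F♯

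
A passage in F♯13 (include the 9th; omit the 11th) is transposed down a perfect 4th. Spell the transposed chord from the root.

F# down a perfect 4th → C#. New chord: C# dominant thirteenth.
- root: C#
- major 3rd: E#
- perfect 5th: G#
- minor 7th: B
- major 9th: D#
- major 13th: A#

C# E# G# B D# A#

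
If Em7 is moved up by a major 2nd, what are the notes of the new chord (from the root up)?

Transposed root: E → F# (major 2nd up). So we spell F# minor seventh:
F# — root
A — minor 3rd
C# — perfect 5th
E — minor 7th

F# A C# E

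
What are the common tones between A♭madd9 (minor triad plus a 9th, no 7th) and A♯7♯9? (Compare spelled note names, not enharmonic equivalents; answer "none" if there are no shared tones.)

none

A♭madd9: Ab Cb Eb Bb
A♯7♯9: A# C## E# G# B##
Common to both → none.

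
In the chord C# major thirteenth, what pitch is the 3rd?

Root of C# major thirteenth = C-sharp. The 3rd is a major 3rd: C-sharp up a major 3rd → E-sharp.

E-sharp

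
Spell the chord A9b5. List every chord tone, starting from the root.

A9b5: dominant ninth flat five on A.
- root: A
- major 3rd: C#
- diminished 5th: Eb
- minor 7th: G
- major 9th: B

A C# Eb G B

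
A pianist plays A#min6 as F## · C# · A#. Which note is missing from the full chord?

E#

The full A#min6 chord is A#, C#, E#, F##.
Comparing with the voicing, the perfect 5th (5th) — E# — is absent.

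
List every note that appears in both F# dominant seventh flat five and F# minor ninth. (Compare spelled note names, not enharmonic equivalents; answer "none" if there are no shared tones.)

F-sharp, E

F# dominant seventh flat five = F-sharp, A-sharp, C, E.
F# minor ninth = F-sharp, A, C-sharp, E, G-sharp.
Shared: F-sharp, E.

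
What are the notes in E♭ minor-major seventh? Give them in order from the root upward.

E♭ minor-major seventh: minor-major seventh on E-flat.
Root: E-flat
Minor 3rd (3rd): G-flat
Perfect 5th (5th): B-flat
Major 7th (7th): D

E-flat  G-flat  B-flat  D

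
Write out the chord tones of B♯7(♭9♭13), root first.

B#, D##, F##, A#, C#, G#

B♯7(♭9♭13) is a dominant seventh flat nine flat thirteen built on B#.
B# — root
D## — major 3rd
F## — perfect 5th
A# — minor 7th
C# — minor 9th
G# — minor 13th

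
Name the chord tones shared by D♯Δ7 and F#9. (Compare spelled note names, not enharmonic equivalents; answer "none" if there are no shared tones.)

A#

D♯Δ7: D# F## A# C##
F#9: F# A# C# E G#
Common to both → A#.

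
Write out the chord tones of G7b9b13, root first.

Root G, quality dominant seventh flat nine flat thirteen:
G — root
B — major 3rd
D — perfect 5th
F — minor 7th
A♭ — minor 9th
E♭ — minor 13th

G  B  D  F  A♭  E♭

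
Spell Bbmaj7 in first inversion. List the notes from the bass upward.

In root position, Bbmaj7 is Bb–D–F–A.
First inversion puts the third (D) in the bass.

D – F – A – Bb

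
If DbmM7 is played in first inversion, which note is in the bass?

F♭

DbmM7 in root position is D♭–F♭–A♭–C.
First inversion places the third in the bass, which is F♭.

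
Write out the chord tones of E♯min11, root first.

E♯min11 is a minor eleventh built on E#.
root → E#
3rd (minor 3rd) → G#
5th (perfect 5th) → B#
7th (minor 7th) → D#
9th (major 9th) → F##
11th (perfect 11th) → A#

E# G# B# D# F## A#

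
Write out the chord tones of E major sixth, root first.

Root E, quality major sixth:
root → E
3rd (major 3rd) → G♯
5th (perfect 5th) → B
6th (major 6th) → C♯

E G♯ B C♯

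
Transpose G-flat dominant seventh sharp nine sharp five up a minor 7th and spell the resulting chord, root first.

A minor 7th up from G♭ is F♭, so the new chord is F♭ dominant seventh sharp nine sharp five.
- root: F♭
- major 3rd: A♭
- augmented 5th: C
- minor 7th: E𝄫
- augmented 9th: G

F♭ A♭ C E𝄫 G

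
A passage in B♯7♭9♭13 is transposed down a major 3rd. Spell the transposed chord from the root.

Transposed root: B# → G# (major 3rd down). So we spell G# dominant seventh flat nine flat thirteen:
G# — root
B# — major 3rd
D# — perfect 5th
F# — minor 7th
A — minor 9th
E — minor 13th

G#, B#, D#, F#, A, E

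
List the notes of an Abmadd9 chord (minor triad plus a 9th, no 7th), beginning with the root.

A♭ C♭ E♭ B♭

Abmadd9: minor added-ninth on A♭.
Root: A♭
Minor 3rd (3rd): C♭
Perfect 5th (5th): E♭
Major 9th (9th): B♭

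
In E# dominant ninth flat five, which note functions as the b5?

Root of E# dominant ninth flat five = E♯. The 5th is a diminished 5th: E♯ up a diminished 5th → B.

B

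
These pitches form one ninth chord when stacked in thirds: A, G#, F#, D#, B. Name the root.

Stacking in thirds gives G# – B – D# – F# – A, so G# is the root — G# minor seventh flat nine.

G#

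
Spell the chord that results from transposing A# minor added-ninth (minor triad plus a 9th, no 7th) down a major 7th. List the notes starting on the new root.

B  D  F#  C#

Transposed root: A# → B (major 7th down). So we spell B minor added-ninth:
Root: B
Minor 3rd (3rd): D
Perfect 5th (5th): F#
Major 9th (9th): C#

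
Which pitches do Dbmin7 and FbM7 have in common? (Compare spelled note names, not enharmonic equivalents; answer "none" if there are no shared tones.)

Dbmin7 = Db, Fb, Ab, Cb.
FbM7 = Fb, Ab, Cb, Eb.
Shared: Fb, Ab, Cb.

Fb, Ab, Cb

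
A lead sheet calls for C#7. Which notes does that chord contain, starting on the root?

Root C♯, quality dominant seventh:
- root: C♯
- major 3rd: E♯
- perfect 5th: G♯
- minor 7th: B

C♯ – E♯ – G♯ – B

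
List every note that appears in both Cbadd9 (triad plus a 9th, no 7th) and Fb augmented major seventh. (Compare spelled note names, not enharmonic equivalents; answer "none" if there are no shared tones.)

Cbadd9: C♭ E♭ G♭ D♭
Fb augmented major seventh: F♭ A♭ C E♭
Common to both → E♭.

E♭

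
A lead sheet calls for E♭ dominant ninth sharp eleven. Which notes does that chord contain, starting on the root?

Root E-flat, quality dominant ninth sharp eleven:
E-flat — root
G — major 3rd
B-flat — perfect 5th
D-flat — minor 7th
F — major 9th
A — augmented 11th

E-flat  G  B-flat  D-flat  F  A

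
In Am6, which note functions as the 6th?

F#

Am6 is built on A; its 6th is a major 6th above the root.
A sixth above A uses the letter F, and the major 6th above A is F#.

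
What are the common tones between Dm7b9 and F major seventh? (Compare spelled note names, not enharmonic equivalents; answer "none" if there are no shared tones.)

F – A – C

Dm7b9: D F A C E♭
F major seventh: F A C E
Common to both → F, A, C.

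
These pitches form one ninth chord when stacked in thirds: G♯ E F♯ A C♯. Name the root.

F♯

Arranged so that each adjacent pair is a third by letter name: F♯ – A – C♯ – E – G♯.
The bottom of that stack, F♯, is the root (this is F♯ minor ninth).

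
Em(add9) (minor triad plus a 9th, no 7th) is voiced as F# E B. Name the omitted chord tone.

G

The full Em(add9) chord is E, G, B, F#.
Comparing with the voicing, the minor 3rd (3rd) — G — is absent.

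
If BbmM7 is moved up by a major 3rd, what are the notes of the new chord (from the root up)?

Transposed root: Bb → D (major 3rd up). So we spell D minor-major seventh:
root → D
3rd (minor 3rd) → F
5th (perfect 5th) → A
7th (major 7th) → C#

D – F – A – C#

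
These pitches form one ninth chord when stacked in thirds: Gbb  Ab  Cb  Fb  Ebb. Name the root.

Stacking in thirds gives Fb – Ab – Cb – Ebb – Gbb, so Fb is the root — Fb dominant seventh flat nine.

Fb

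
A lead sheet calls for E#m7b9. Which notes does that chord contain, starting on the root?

E♯  G♯  B♯  D♯  F♯

E#m7b9 is a minor seventh flat nine built on E♯.
- root: E♯
- minor 3rd: G♯
- perfect 5th: B♯
- minor 7th: D♯
- minor 9th: F♯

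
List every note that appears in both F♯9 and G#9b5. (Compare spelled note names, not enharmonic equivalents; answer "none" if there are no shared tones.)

F#, A#, G#

F♯9 = F#, A#, C#, E, G#.
G#9b5 = G#, B#, D, F#, A#.
Shared: F#, A#, G#.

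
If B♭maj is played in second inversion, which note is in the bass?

B♭maj = B♭–D–F. Second inversion → fifth in the bass = F.

F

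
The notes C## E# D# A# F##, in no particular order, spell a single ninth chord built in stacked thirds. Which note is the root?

Stacking in thirds gives D# – F## – A# – C## – E#, so D# is the root — D# major ninth.

D#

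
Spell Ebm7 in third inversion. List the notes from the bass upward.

Db, Eb, Gb, Bb

Ebm7 = Eb–Gb–Bb–Db; third inversion → seventh (Db) lowest.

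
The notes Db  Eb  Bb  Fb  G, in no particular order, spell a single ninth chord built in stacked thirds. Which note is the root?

Eb

Arranged so that each adjacent pair is a third by letter name: Eb – G – Bb – Db – Fb.
The bottom of that stack, Eb, is the root (this is Eb dominant seventh flat nine).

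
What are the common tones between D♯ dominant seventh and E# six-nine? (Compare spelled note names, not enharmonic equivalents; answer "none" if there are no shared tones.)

D♯ dominant seventh = D-sharp, F-double-sharp, A-sharp, C-sharp.
E# six-nine = E-sharp, G-double-sharp, B-sharp, C-double-sharp, F-double-sharp.
Shared: F-double-sharp.

F-double-sharp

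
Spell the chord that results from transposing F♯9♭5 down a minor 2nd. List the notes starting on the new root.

E#, G##, B, D#, F##

Transposed root: F# → E# (minor 2nd down). So we spell E# dominant ninth flat five:
- root: E#
- major 3rd: G##
- diminished 5th: B
- minor 7th: D#
- major 9th: F##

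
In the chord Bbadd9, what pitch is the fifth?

Root of Bbadd9 = B♭. The 5th is a perfect 5th: B♭ up a perfect 5th → F.

F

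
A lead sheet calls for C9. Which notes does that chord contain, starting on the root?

C9: dominant ninth on C.
Root: C
Major 3rd (3rd): E
Perfect 5th (5th): G
Minor 7th (7th): Bb
Major 9th (9th): D

C, E, G, Bb, D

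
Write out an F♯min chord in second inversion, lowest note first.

F♯min = F♯–A–C♯; second inversion → fifth (C♯) lowest.

C♯ – F♯ – A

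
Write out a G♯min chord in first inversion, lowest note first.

B, D♯, G♯

G♯min = G♯–B–D♯; first inversion → third (B) lowest.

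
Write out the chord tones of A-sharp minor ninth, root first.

A-sharp minor ninth is a minor ninth built on A-sharp.
Root: A-sharp
Minor 3rd (3rd): C-sharp
Perfect 5th (5th): E-sharp
Minor 7th (7th): G-sharp
Major 9th (9th): B-sharp

A-sharp C-sharp E-sharp G-sharp B-sharp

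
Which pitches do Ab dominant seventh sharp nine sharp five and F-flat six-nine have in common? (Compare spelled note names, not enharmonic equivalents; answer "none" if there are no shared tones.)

Ab dominant seventh sharp nine sharp five: Ab C E Gb B
F-flat six-nine: Fb Ab Cb Db Gb
Common to both → Ab, Gb.

Ab – Gb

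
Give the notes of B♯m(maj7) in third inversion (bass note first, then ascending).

In root position, B♯m(maj7) is B♯–D♯–F𝄪–A𝄪.
Third inversion puts the seventh (A𝄪) in the bass.

A𝄪 B♯ D♯ F𝄪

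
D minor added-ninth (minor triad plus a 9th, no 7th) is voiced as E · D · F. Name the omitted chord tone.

D minor added-ninth = D, F, A, E. The voicing lacks the 5th (perfect 5th), A.

A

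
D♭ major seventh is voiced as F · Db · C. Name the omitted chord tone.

Ab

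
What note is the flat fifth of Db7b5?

Db7b5 is built on Db; its 5th is a diminished 5th above the root.
A fifth above D uses the letter A, and the diminished 5th above Db is Abb.

Abb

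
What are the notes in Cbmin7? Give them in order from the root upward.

Cbmin7 is a minor seventh built on Cb.
root → Cb
3rd (minor 3rd) → Ebb
5th (perfect 5th) → Gb
7th (minor 7th) → Bbb

Cb – Ebb – Gb – Bbb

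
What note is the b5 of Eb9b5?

Eb9b5 is built on Eb; its 5th is a diminished 5th above the root.
A fifth above E uses the letter B, and the diminished 5th above Eb is Bbb.

Bbb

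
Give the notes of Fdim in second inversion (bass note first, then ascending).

Cb, F, Ab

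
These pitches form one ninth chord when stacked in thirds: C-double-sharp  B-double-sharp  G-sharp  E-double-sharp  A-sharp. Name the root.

Stacking in thirds gives A-sharp – C-double-sharp – E-double-sharp – G-sharp – B-double-sharp, so A-sharp is the root — A-sharp dominant seventh sharp nine sharp five.

A-sharp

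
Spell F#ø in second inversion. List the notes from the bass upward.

F#ø = F#–A–C–E; second inversion → fifth (C) lowest.

C  E  F#  A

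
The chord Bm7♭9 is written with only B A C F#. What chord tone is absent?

D

The full Bm7♭9 chord is B, D, F#, A, C.
Comparing with the voicing, the minor 3rd (3rd) — D — is absent.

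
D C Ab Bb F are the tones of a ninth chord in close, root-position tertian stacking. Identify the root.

Bb

Arranged so that each adjacent pair is a third by letter name: Bb – D – F – Ab – C.
The bottom of that stack, Bb, is the root (this is Bb dominant ninth).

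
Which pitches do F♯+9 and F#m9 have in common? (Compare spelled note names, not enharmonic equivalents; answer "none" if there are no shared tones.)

F#, E, G#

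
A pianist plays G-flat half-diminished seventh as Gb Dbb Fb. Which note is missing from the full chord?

The full G-flat half-diminished seventh chord is Gb, Bbb, Dbb, Fb.
Comparing with the voicing, the minor 3rd (3rd) — Bbb — is absent.

Bbb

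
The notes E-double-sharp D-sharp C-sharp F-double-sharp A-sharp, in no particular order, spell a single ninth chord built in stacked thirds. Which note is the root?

Stacking in thirds gives D-sharp – F-double-sharp – A-sharp – C-sharp – E-double-sharp, so D-sharp is the root — D-sharp dominant seventh sharp nine.

D-sharp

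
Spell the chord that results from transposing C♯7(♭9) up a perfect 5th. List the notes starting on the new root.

G# B# D# F# A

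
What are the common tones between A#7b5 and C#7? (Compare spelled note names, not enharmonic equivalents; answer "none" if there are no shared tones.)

A#7b5: A♯ C𝄪 E G♯
C#7: C♯ E♯ G♯ B
Common to both → G♯.

G♯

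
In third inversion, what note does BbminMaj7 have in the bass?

A

BbminMaj7 in root position is Bb–Db–F–A.
Third inversion places the seventh in the bass, which is A.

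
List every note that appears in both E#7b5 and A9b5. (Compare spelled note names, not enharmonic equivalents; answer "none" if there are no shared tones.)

B

E#7b5: E♯ G𝄪 B D♯
A9b5: A C♯ E♭ G B
Common to both → B.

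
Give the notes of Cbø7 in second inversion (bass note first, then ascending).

Gbb, Bbb, Cb, Ebb

In root position, Cbø7 is Cb–Ebb–Gbb–Bbb.
Second inversion puts the fifth (Gbb) in the bass.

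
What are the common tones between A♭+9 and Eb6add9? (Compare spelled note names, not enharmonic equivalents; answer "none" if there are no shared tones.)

C  Bb

A♭+9 = Ab, C, E, Gb, Bb.
Eb6add9 = Eb, G, Bb, C, F.
Shared: C, Bb.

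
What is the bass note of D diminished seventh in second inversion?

D diminished seventh in root position is D–F–Ab–Cb.
Second inversion places the fifth in the bass, which is Ab.

Ab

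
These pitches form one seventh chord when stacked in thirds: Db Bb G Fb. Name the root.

G

Stacking in thirds gives G – Bb – Db – Fb, so G is the root — G diminished seventh.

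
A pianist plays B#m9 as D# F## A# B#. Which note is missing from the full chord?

B#m9 = B#, D#, F##, A#, C##. The voicing lacks the 9th (major 9th), C##.

C##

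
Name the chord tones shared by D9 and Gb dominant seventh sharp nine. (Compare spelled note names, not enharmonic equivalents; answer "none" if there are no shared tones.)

D9 = D, F♯, A, C, E.
Gb dominant seventh sharp nine = G♭, B♭, D♭, F♭, A.
Shared: A.

A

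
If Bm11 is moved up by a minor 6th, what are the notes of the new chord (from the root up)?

B up a minor 6th → G. New chord: G minor eleventh.
root → G
3rd (minor 3rd) → Bb
5th (perfect 5th) → D
7th (minor 7th) → F
9th (major 9th) → A
11th (perfect 11th) → C

G  Bb  D  F  A  C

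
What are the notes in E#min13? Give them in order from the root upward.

E♯ – G♯ – B♯ – D♯ – F𝄪 – A♯ – C𝄪

E#min13 is a minor thirteenth built on E♯.
root → E♯
3rd (minor 3rd) → G♯
5th (perfect 5th) → B♯
7th (minor 7th) → D♯
9th (major 9th) → F𝄪
11th (perfect 11th) → A♯
13th (major 13th) → C𝄪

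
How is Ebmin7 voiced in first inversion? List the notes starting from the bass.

Ebmin7 = E♭–G♭–B♭–D♭; first inversion → third (G♭) lowest.

G♭, B♭, D♭, E♭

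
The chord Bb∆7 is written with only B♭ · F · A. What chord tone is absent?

The full Bb∆7 chord is B♭, D, F, A.
Comparing with the voicing, the major 3rd (3rd) — D — is absent.

D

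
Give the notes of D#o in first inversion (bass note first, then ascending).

D#o = D#–F#–A; first inversion → third (F#) lowest.

F# – A – D#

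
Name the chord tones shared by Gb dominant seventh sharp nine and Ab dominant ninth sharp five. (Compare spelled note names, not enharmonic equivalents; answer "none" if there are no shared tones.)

Gb dominant seventh sharp nine = G-flat, B-flat, D-flat, F-flat, A.
Ab dominant ninth sharp five = A-flat, C, E, G-flat, B-flat.
Shared: G-flat, B-flat.

G-flat – B-flat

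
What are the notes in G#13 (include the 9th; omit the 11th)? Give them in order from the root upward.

Root G#, quality dominant thirteenth:
G# — root
B# — major 3rd
D# — perfect 5th
F# — minor 7th
A# — major 9th
E# — major 13th

G#, B#, D#, F#, A#, E#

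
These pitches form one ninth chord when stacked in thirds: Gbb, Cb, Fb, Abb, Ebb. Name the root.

Stacking in thirds gives Fb – Abb – Cb – Ebb – Gbb, so Fb is the root — Fb minor seventh flat nine.

Fb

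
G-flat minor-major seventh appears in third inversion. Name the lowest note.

F

G-flat minor-major seventh in root position is G-flat–B-double-flat–D-flat–F.
Third inversion places the seventh in the bass, which is F.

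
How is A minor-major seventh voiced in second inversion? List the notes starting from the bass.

In root position, A minor-major seventh is A–C–E–G#.
Second inversion puts the fifth (E) in the bass.

E  G#  A  C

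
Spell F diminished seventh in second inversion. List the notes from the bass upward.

In root position, F diminished seventh is F–A-flat–C-flat–E-double-flat.
Second inversion puts the fifth (C-flat) in the bass.

C-flat, E-double-flat, F, A-flat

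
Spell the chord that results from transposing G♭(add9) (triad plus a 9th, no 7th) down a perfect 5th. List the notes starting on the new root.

Cb  Eb  Gb  Db

Transposed root: Gb → Cb (perfect 5th down). So we spell Cb added-ninth:
- root: Cb
- major 3rd: Eb
- perfect 5th: Gb
- major 9th: Db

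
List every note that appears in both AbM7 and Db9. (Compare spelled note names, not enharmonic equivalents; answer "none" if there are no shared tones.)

AbM7 = Ab, C, Eb, G.
Db9 = Db, F, Ab, Cb, Eb.
Shared: Ab, Eb.

Ab Eb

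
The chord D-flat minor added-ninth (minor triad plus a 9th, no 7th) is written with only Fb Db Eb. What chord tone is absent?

Ab

D-flat minor added-ninth = Db, Fb, Ab, Eb. The voicing lacks the 5th (perfect 5th), Ab.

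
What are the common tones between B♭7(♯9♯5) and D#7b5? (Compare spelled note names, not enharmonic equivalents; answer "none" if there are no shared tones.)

C#

B♭7(♯9♯5): Bb D F# Ab C#
D#7b5: D# F## A C#
Common to both → C#.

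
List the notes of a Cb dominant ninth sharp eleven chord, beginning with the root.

Cb dominant ninth sharp eleven is a dominant ninth sharp eleven built on Cb.
- root: Cb
- major 3rd: Eb
- perfect 5th: Gb
- minor 7th: Bbb
- major 9th: Db
- augmented 11th: F

Cb – Eb – Gb – Bbb – Db – F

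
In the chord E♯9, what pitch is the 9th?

F##

E♯9 is built on E#; its 9th is a major 9th above the root.
A second above E uses the letter F, and the major 9th above E# is F##.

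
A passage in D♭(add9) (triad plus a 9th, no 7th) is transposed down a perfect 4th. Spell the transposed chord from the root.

Ab, C, Eb, Bb

Transposed root: Db → Ab (perfect 4th down). So we spell Ab added-ninth:
- root: Ab
- major 3rd: C
- perfect 5th: Eb
- major 9th: Bb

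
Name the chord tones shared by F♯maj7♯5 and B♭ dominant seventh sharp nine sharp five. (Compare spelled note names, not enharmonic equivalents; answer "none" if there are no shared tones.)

F#

F♯maj7♯5 = F#, A#, C##, E#.
B♭ dominant seventh sharp nine sharp five = Bb, D, F#, Ab, C#.
Shared: F#.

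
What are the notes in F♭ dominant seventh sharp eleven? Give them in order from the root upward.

F♭ dominant seventh sharp eleven is a dominant seventh sharp eleven built on Fb.
root → Fb
3rd (major 3rd) → Ab
5th (perfect 5th) → Cb
7th (minor 7th) → Ebb
11th (augmented 11th) → Bb

Fb, Ab, Cb, Ebb, Bb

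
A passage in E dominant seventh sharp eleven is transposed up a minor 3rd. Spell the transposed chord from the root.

E up a minor 3rd → G. New chord: G dominant seventh sharp eleven.
root → G
3rd (major 3rd) → B
5th (perfect 5th) → D
7th (minor 7th) → F
11th (augmented 11th) → C#

G – B – D – F – C#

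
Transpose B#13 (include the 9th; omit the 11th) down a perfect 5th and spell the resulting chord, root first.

B# down a perfect 5th → E#. New chord: E# dominant thirteenth.
- root: E#
- major 3rd: G##
- perfect 5th: B#
- minor 7th: D#
- major 9th: F##
- major 13th: C##

E#, G##, B#, D#, F##, C##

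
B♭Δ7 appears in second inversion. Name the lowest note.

B♭Δ7 = Bb–D–F–A. Second inversion → fifth in the bass = F.

F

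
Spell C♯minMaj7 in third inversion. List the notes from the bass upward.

B#  C#  E  G#

In root position, C♯minMaj7 is C#–E–G#–B#.
Third inversion puts the seventh (B#) in the bass.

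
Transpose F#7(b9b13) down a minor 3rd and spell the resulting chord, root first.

A minor 3rd down from F♯ is D♯, so the new chord is D♯ dominant seventh flat nine flat thirteen.
root → D♯
3rd (major 3rd) → F𝄪
5th (perfect 5th) → A♯
7th (minor 7th) → C♯
9th (minor 9th) → E
13th (minor 13th) → B

D♯ – F𝄪 – A♯ – C♯ – E – B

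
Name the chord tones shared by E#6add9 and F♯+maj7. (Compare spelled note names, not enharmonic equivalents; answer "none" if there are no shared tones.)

E#6add9: E# G## B# C## F##
F♯+maj7: F# A# C## E#
Common to both → E#, C##.

E#, C##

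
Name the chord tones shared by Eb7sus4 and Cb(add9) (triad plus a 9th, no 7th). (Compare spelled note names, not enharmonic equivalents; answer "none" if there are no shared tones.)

Eb7sus4: Eb Ab Bb Db
Cb(add9): Cb Eb Gb Db
Common to both → Eb, Db.

Eb, Db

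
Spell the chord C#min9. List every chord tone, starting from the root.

C♯, E, G♯, B, D♯

Root C♯, quality minor ninth:
- root: C♯
- minor 3rd: E
- perfect 5th: G♯
- minor 7th: B
- major 9th: D♯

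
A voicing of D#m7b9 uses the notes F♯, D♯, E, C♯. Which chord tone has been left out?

D#m7b9 = D♯, F♯, A♯, C♯, E. The voicing lacks the 5th (perfect 5th), A♯.

A♯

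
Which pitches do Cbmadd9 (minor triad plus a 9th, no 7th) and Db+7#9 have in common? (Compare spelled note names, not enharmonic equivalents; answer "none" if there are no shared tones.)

Cb, Db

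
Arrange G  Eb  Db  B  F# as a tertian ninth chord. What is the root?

Arranged so that each adjacent pair is a third by letter name: Eb – G – B – Db – F#.
The bottom of that stack, Eb, is the root (this is Eb dominant seventh sharp nine sharp five).

Eb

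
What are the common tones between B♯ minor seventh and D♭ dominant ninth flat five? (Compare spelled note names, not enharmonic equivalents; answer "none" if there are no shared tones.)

B♯ minor seventh = B-sharp, D-sharp, F-double-sharp, A-sharp.
D♭ dominant ninth flat five = D-flat, F, A-double-flat, C-flat, E-flat.
Shared: none.

none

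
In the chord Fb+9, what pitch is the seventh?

Root of Fb+9 = Fb. The 7th is a minor 7th: Fb up a minor 7th → Ebb.

Ebb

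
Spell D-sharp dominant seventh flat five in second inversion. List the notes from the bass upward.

In root position, D-sharp dominant seventh flat five is D#–F##–A–C#.
Second inversion puts the fifth (A) in the bass.

A C# D# F##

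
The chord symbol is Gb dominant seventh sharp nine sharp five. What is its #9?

A

Gb dominant seventh sharp nine sharp five is built on G-flat; its 9th is an augmented 9th above the root.
A second above G uses the letter A, and the augmented 9th above G-flat is A.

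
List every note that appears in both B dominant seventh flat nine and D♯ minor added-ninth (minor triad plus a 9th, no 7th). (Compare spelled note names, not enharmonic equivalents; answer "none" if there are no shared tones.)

B dominant seventh flat nine: B D-sharp F-sharp A C
D♯ minor added-ninth: D-sharp F-sharp A-sharp E-sharp
Common to both → D-sharp, F-sharp.

D-sharp – F-sharp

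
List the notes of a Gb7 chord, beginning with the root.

Gb, Bb, Db, Fb

Root Gb, quality dominant seventh:
Root: Gb
Major 3rd (3rd): Bb
Perfect 5th (5th): Db
Minor 7th (7th): Fb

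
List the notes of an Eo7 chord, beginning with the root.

E – G – Bb – Db

Eo7: diminished seventh on E.
Root: E
Minor 3rd (3rd): G
Diminished 5th (5th): Bb
Diminished 7th (7th): Db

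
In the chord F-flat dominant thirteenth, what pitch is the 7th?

Ebb

F-flat dominant thirteenth is built on Fb; its 7th is a minor 7th above the root.
A seventh above F uses the letter E, and the minor 7th above Fb is Ebb.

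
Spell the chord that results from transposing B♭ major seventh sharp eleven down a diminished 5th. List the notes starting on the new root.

E, G-sharp, B, D-sharp, A-sharp

A diminished 5th down from B-flat is E, so the new chord is E major seventh sharp eleven.
E — root
G-sharp — major 3rd
B — perfect 5th
D-sharp — major 7th
A-sharp — augmented 11th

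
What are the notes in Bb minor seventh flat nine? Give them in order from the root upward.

Bb minor seventh flat nine is a minor seventh flat nine built on B-flat.
root → B-flat
3rd (minor 3rd) → D-flat
5th (perfect 5th) → F
7th (minor 7th) → A-flat
9th (minor 9th) → C-flat

B-flat, D-flat, F, A-flat, C-flat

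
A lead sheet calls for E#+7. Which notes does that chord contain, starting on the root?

E♯, G𝄪, B𝄪, D♯

Root E♯, quality augmented seventh:
Root: E♯
Major 3rd (3rd): G𝄪
Augmented 5th (5th): B𝄪
Minor 7th (7th): D♯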